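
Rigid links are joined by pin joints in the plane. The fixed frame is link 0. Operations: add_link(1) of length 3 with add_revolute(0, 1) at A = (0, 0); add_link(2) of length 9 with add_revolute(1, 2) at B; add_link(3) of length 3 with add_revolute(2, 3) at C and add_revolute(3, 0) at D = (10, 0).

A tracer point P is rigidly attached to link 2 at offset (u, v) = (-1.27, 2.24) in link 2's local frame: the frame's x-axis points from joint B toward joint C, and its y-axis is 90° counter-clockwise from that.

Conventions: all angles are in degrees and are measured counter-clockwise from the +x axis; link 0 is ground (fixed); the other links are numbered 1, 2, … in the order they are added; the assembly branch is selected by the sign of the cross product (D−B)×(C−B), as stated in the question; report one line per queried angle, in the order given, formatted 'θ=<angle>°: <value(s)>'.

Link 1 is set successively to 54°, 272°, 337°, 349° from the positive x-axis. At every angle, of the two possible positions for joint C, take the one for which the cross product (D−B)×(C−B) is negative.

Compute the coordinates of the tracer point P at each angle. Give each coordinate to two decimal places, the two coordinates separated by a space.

A=(0,0), D=(10.00,0)
θ=54°: B = A + 3.00·(cos54°, sin54°) = (1.7634, 2.4271)
θ=54°: |BD| = 8.5868
θ=54°: circle(B,9.00) ∩ circle(D,3.00): a=8.4859, h=2.9983
θ=54°:   candidates: C₊=(10.7507,2.9046) cross=25.746; C₋=(9.0557,-2.8475) cross=-25.746
θ=54°:   branch - wants cross < 0 → take C=(9.0557,-2.8475) (cross=-25.746)
θ=54°: ex = (C−B)/|BC| = (0.8103,-0.5861); ey = (0.5861,0.8103)
θ=54°: P = B + -1.27·ex + 2.24·ey = (2.0471,4.9863)
θ=272°: B = A + 3.00·(cos272°, sin272°) = (0.1047, -2.9982)
θ=272°: |BD| = 10.3395
θ=272°: circle(B,9.00) ∩ circle(D,3.00): a=8.6515, h=2.4801
θ=272°:   candidates: C₊=(7.6654,1.8840) cross=25.643; C₋=(9.1037,-2.8630) cross=-25.643
θ=272°:   branch - wants cross < 0 → take C=(9.1037,-2.8630) (cross=-25.643)
θ=272°: ex = (C−B)/|BC| = (0.9999,0.0150); ey = (-0.0150,0.9999)
θ=272°: P = B + -1.27·ex + 2.24·ey = (-1.1988,-0.7775)
θ=337°: B = A + 3.00·(cos337°, sin337°) = (2.7615, -1.1722)
θ=337°: |BD| = 7.3328
θ=337°: circle(B,9.00) ∩ circle(D,3.00): a=8.5759, h=2.7303
θ=337°:   candidates: C₊=(10.7906,2.8939) cross=20.021; C₋=(11.6635,-2.4965) cross=-20.021
θ=337°:   branch - wants cross < 0 → take C=(11.6635,-2.4965) (cross=-20.021)
θ=337°: ex = (C−B)/|BC| = (0.9891,-0.1471); ey = (0.1471,0.9891)
θ=337°: P = B + -1.27·ex + 2.24·ey = (1.8349,1.2303)
θ=349°: B = A + 3.00·(cos349°, sin349°) = (2.9449, -0.5724)
θ=349°: |BD| = 7.0783
θ=349°: circle(B,9.00) ∩ circle(D,3.00): a=8.6251, h=2.5705
θ=349°:   candidates: C₊=(11.3339,2.6872) cross=18.195; C₋=(11.7496,-2.4370) cross=-18.195
θ=349°:   branch - wants cross < 0 → take C=(11.7496,-2.4370) (cross=-18.195)
θ=349°: ex = (C−B)/|BC| = (0.9783,-0.2072); ey = (0.2072,0.9783)
θ=349°: P = B + -1.27·ex + 2.24·ey = (2.1665,1.8821)

θ=54°: 2.05 4.99
θ=272°: -1.20 -0.78
θ=337°: 1.83 1.23
θ=349°: 2.17 1.88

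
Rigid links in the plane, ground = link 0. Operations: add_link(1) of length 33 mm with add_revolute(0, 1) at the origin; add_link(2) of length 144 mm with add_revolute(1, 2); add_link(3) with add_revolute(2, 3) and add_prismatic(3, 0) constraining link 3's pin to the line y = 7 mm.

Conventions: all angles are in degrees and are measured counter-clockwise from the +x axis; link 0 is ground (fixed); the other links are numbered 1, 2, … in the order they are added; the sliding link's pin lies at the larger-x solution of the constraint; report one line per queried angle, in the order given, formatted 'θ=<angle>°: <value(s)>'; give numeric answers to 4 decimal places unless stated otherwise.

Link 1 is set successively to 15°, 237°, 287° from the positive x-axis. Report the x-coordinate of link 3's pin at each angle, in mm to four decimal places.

geometry: r = 33 mm, L = 144 mm, e = 7 mm
θ=15°: crank pin P = (r cos θ, r sin θ) = (31.875552, 8.541028)
θ=15°: h = r sin θ − e = 8.541028 − 7 = 1.541028
θ=15°: x = r cos θ + √(L² − h²) = 31.875552 + 143.991754 = 175.867306
θ=237°: crank pin P = (r cos θ, r sin θ) = (-17.973088, -27.676129)
θ=237°: h = r sin θ − e = -27.676129 − 7 = -34.676129
θ=237°: x = r cos θ + √(L² − h²) = -17.973088 + 139.762535 = 121.789447
θ=287°: crank pin P = (r cos θ, r sin θ) = (9.648266, -31.558057)
θ=287°: h = r sin θ − e = -31.558057 − 7 = -38.558057
θ=287°: x = r cos θ + √(L² − h²) = 9.648266 + 138.741761 = 148.390027

θ=15°: 175.8673
θ=237°: 121.7894
θ=287°: 148.3900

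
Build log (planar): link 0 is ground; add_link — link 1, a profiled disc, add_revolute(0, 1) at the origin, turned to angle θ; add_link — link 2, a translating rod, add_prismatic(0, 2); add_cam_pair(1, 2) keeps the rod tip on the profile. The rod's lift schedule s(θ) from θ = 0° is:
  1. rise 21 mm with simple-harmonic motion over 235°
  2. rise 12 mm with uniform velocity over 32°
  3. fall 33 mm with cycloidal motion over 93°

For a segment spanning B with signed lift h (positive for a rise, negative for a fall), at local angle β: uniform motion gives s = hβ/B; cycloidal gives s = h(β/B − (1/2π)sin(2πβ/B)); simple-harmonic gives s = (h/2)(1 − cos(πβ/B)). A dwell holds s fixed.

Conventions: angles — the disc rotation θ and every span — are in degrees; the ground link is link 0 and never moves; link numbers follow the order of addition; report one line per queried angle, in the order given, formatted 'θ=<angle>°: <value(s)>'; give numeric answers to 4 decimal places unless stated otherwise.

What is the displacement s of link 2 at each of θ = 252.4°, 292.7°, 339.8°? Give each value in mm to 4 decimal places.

seg 1 [0°–235°] simple-harmonic, h=21: full span → s += 21 → s = 21.0000
seg 2 [235°–267°] uniform, h=12: θ=252.4° here. β=17.4, B=32. 12·17.4/32 = 6.5250 → s = 27.5250
seg 2 [235°–267°] uniform, h=12: full span → s += 12 → s = 33.0000
seg 3 [267°–360°] cycloidal, h=-33: θ=292.7° here. β=25.7, B=93. -33·(0.2763 − sin(2π·0.2763)/(2π)) = -3.9390 → s = 29.0610
seg 3 [267°–360°] cycloidal, h=-33: θ=339.8° here. β=72.8, B=93. -33·(0.7828 − sin(2π·0.7828)/(2π)) = -30.9733 → s = 2.0267

θ=252.4°: 27.5250
θ=292.7°: 29.0610
θ=339.8°: 2.0267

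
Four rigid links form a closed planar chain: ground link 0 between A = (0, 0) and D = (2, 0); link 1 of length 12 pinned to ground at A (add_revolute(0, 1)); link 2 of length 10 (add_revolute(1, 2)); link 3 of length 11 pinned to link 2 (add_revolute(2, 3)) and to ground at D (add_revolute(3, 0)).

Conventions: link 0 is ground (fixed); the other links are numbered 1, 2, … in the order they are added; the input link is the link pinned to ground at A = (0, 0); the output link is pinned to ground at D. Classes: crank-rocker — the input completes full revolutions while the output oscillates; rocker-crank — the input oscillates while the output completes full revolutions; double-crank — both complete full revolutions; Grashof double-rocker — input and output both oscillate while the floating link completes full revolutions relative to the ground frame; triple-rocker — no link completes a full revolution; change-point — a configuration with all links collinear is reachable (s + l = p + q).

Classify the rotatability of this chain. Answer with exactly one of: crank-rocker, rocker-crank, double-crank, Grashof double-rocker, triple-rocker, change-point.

lengths: ground=2, input=12, coupler=10, output=11
sorted: s=2 (shortest), l=12 (longest), p+q=21
s + l = 14 vs p + q = 21
s + l < p + q (Grashof) with shortest = ground link → double-crank

double-crank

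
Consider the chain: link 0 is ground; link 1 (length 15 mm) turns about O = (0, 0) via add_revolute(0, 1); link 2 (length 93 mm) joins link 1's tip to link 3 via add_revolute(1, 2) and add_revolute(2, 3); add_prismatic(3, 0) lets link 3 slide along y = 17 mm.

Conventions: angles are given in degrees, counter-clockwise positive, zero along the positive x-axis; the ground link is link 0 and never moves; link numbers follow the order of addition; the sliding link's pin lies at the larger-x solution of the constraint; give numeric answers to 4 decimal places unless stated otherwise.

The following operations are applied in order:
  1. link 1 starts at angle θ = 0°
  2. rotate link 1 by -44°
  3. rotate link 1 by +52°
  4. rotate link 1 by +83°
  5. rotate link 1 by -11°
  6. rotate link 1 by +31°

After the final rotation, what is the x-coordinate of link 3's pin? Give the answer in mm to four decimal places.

geometry: r = 15 mm, L = 93 mm, e = 17 mm; θ starts at 0°
rotate link 1 by -44°: θ ← 0° -44° = -44°
rotate link 1 by +52°: θ ← -44° +52° = 8°
rotate link 1 by +83°: θ ← 8° +83° = 91°
rotate link 1 by -11°: θ ← 91° -11° = 80°
rotate link 1 by +31°: θ ← 80° +31° = 111°
crank pin P = (r cos θ, r sin θ) = (-5.375519, 14.003706)
h = r sin θ − e = 14.003706 − 17 = -2.996294
x = r cos θ + √(L² − h²) = -5.375519 + 92.951720 = 87.576201

87.5762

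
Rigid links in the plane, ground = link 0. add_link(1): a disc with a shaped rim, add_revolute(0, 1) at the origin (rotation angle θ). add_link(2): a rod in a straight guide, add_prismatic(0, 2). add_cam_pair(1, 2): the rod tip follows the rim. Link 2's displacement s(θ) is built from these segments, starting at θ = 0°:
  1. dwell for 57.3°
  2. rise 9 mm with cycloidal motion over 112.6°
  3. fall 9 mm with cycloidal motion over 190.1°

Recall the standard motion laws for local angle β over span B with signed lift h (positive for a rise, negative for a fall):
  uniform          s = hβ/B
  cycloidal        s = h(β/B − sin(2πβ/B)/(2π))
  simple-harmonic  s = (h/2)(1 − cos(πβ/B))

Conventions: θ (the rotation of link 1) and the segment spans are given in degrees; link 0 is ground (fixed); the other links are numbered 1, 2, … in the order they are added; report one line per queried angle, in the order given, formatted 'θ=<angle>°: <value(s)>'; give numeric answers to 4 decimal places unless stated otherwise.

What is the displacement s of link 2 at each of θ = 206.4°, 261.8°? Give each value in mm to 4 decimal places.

segment 1 (0° to 57.3°, dwell): s unchanged at 0.0000
segment 2 (57.3° to 169.9°, cycloidal, h = 9) is passed completely: s = 0.0000 + (9) = 9.0000
θ = 206.4° falls in segment 3 (169.9° to 360°, cycloidal, h = -9): β = 206.4 − 169.9 = 36.5°, B = 190.1°; Δs = -9·(0.1920 − sin(2π·0.1920)/(2π)) = -0.3897; s = 9.0000 − 0.3897 = 8.6103
θ = 261.8° falls in segment 3 (169.9° to 360°, cycloidal, h = -9): β = 261.8 − 169.9 = 91.9°, B = 190.1°; Δs = -9·(0.4834 − sin(2π·0.4834)/(2π)) = -4.2020; s = 9.0000 − 4.2020 = 4.7980

θ=206.4°: 8.6103
θ=261.8°: 4.7980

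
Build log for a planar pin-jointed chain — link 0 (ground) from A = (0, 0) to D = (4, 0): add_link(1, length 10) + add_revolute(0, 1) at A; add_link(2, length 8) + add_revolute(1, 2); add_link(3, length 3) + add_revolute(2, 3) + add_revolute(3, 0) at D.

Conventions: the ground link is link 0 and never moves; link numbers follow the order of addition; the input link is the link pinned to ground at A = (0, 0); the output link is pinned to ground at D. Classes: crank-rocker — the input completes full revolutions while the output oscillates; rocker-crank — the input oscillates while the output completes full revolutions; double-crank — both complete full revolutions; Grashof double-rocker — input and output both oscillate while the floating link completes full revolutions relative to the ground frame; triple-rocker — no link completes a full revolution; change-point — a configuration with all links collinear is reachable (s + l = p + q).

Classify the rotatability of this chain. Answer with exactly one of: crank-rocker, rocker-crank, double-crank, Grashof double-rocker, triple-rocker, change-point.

lengths: ground=4, input=10, coupler=8, output=3
sorted: s=3 (shortest), l=10 (longest), p+q=12
s + l = 13 vs p + q = 12
s + l > p + q → non-Grashof → no link fully rotates → triple-rocker

triple-rocker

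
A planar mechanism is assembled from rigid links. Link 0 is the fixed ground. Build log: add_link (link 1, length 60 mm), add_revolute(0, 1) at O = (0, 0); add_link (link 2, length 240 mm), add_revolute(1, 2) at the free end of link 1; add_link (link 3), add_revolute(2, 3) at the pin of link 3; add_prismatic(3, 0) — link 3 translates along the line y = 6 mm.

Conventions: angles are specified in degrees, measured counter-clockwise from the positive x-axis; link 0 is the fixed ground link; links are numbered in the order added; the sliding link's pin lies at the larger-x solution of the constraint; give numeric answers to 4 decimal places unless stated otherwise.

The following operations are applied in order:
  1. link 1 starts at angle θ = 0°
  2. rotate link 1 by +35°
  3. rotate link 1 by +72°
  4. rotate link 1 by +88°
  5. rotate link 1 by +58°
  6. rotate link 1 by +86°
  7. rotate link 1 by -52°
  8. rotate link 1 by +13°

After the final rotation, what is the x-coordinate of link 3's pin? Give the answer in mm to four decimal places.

geometry: r = 60 mm, L = 240 mm, e = 6 mm; θ starts at 0°
rotate link 1 by +35°: θ ← 0° +35° = 35°
rotate link 1 by +72°: θ ← 35° +72° = 107°
rotate link 1 by +88°: θ ← 107° +88° = 195°
rotate link 1 by +58°: θ ← 195° +58° = 253°
rotate link 1 by +86°: θ ← 253° +86° = 339°
rotate link 1 by -52°: θ ← 339° -52° = 287°
rotate link 1 by +13°: θ ← 287° +13° = 300°
crank pin P = (r cos θ, r sin θ) = (30.000000, -51.961524)
h = r sin θ − e = -51.961524 − 6 = -57.961524
x = r cos θ + √(L² − h²) = 30.000000 + 232.895817 = 262.895817

262.8958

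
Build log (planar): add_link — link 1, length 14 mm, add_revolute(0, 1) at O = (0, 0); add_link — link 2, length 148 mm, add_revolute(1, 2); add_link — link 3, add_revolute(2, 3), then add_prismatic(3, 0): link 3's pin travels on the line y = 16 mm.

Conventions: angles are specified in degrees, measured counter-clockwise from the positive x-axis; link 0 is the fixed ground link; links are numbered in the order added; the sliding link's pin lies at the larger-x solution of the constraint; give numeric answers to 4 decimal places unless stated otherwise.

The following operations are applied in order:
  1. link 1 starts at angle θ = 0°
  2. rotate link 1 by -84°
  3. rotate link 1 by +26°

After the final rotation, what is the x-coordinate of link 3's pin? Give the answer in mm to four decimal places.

geometry: r = 14 mm, L = 148 mm, e = 16 mm; θ starts at 0°
rotate link 1 by -84°: θ ← 0° -84° = -84°
rotate link 1 by +26°: θ ← -84° +26° = -58°
crank pin P = (r cos θ, r sin θ) = (7.418870, -11.872673)
h = r sin θ − e = -11.872673 − 16 = -27.872673
x = r cos θ + √(L² − h²) = 7.418870 + 145.351691 = 152.770561

152.7706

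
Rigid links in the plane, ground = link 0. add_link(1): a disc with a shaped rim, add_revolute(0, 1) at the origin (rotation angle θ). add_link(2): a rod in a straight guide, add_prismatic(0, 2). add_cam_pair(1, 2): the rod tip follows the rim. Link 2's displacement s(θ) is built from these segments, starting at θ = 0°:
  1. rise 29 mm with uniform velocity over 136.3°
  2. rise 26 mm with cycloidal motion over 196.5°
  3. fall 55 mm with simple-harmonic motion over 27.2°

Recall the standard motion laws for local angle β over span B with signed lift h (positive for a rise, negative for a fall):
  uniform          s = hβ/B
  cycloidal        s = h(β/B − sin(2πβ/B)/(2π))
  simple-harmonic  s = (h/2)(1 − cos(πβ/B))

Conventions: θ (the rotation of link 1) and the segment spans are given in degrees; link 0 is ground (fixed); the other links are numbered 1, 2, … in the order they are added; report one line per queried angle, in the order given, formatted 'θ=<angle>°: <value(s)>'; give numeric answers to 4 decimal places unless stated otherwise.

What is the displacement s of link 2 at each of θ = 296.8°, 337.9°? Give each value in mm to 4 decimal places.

segment 1 (0° to 136.3°, uniform, h = 29) is passed completely: s = 0.0000 + (29) = 29.0000
θ = 296.8° falls in segment 2 (136.3° to 332.8°, cycloidal, h = 26): β = 296.8 − 136.3 = 160.5°, B = 196.5°; Δs = 26·(0.8168 − sin(2π·0.8168)/(2π)) = 25.0156; s = 29.0000 + 25.0156 = 54.0156
segment 2 (136.3° to 332.8°, cycloidal, h = 26) is passed completely: s = 29.0000 + (26) = 55.0000
θ = 337.9° falls in segment 3 (332.8° to 360°, simple-harmonic, h = -55): β = 337.9 − 332.8 = 5.1°, B = 27.2°; Δs = -55/2·(1 − cos(π·0.1875)) = -4.6346; s = 55.0000 − 4.6346 = 50.3654

θ=296.8°: 54.0156
θ=337.9°: 50.3654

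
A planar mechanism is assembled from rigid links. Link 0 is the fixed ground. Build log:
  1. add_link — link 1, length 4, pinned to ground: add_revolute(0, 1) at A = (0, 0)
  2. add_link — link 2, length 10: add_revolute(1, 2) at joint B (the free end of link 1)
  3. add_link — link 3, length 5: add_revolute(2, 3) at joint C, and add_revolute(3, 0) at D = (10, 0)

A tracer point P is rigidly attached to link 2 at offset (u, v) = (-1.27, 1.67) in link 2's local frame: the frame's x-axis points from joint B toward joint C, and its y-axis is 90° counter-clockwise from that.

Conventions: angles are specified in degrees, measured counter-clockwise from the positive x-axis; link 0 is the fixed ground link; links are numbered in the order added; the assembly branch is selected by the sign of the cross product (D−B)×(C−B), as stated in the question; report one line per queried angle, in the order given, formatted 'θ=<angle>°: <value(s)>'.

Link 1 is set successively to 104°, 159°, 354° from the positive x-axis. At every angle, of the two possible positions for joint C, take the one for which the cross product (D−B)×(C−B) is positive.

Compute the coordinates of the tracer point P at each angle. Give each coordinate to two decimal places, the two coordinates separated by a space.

A=(0,0), D=(10.00,0)
θ=104°: B = A + 4.00·(cos104°, sin104°) = (-0.9677, 3.8812)
θ=104°: |BD| = 11.6342
θ=104°: circle(B,10.00) ∩ circle(D,5.00): a=9.0403, h=4.2746
θ=104°:   candidates: C₊=(8.9808,4.8950) cross=49.731; C₋=(6.1288,-3.1644) cross=-49.731
θ=104°:   branch + wants cross > 0 → take C=(8.9808,4.8950) (cross=49.731)
θ=104°: ex = (C−B)/|BC| = (0.9948,0.1014); ey = (-0.1014,0.9948)
θ=104°: P = B + -1.27·ex + 1.67·ey = (-2.4005,5.4138)
θ=159°: B = A + 4.00·(cos159°, sin159°) = (-3.7343, 1.4335)
θ=159°: |BD| = 13.8089
θ=159°: circle(B,10.00) ∩ circle(D,5.00): a=9.6201, h=2.7301
θ=159°:   candidates: C₊=(6.1172,3.1502) cross=37.700; C₋=(5.5504,-2.2806) cross=-37.700
θ=159°:   branch + wants cross > 0 → take C=(6.1172,3.1502) (cross=37.700)
θ=159°: ex = (C−B)/|BC| = (0.9852,0.1717); ey = (-0.1717,0.9852)
θ=159°: P = B + -1.27·ex + 1.67·ey = (-5.2722,2.8606)
θ=354°: B = A + 4.00·(cos354°, sin354°) = (3.9781, -0.4181)
θ=354°: |BD| = 6.0364
θ=354°: circle(B,10.00) ∩ circle(D,5.00): a=9.2305, h=3.8468
θ=354°:   candidates: C₊=(12.9200,4.0588) cross=23.221; C₋=(13.4529,-3.6163) cross=-23.221
θ=354°:   branch + wants cross > 0 → take C=(12.9200,4.0588) (cross=23.221)
θ=354°: ex = (C−B)/|BC| = (0.8942,0.4477); ey = (-0.4477,0.8942)
θ=354°: P = B + -1.27·ex + 1.67·ey = (2.0948,0.5066)

θ=104°: -2.40 5.41
θ=159°: -5.27 2.86
θ=354°: 2.09 0.51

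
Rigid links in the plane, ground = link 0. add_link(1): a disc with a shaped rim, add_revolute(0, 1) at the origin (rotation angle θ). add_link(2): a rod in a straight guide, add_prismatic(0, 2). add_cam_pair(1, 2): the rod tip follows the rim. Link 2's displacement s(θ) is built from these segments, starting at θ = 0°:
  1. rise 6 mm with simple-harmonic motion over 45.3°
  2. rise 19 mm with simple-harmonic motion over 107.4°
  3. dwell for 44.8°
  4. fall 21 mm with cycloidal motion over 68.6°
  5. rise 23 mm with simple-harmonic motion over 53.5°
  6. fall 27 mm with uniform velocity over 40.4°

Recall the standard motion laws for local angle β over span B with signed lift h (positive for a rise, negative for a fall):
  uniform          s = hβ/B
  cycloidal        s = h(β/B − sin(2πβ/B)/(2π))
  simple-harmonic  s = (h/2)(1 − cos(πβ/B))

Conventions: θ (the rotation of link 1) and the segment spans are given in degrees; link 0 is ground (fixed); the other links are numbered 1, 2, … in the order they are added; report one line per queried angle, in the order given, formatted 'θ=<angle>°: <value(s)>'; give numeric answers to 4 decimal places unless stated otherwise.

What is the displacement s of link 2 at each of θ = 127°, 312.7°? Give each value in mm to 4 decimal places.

segment 1 (0° to 45.3°, simple-harmonic, h = 6) is passed completely: s = 0.0000 + (6) = 6.0000
θ = 127° falls in segment 2 (45.3° to 152.7°, simple-harmonic, h = 19): β = 127 − 45.3 = 81.7°, B = 107.4°; Δs = 19/2·(1 − cos(π·0.7607)) = 16.4396; s = 6.0000 + 16.4396 = 22.4396
segment 2 (45.3° to 152.7°, simple-harmonic, h = 19) is passed completely: s = 6.0000 + (19) = 25.0000
segment 3 (152.7° to 197.5°, dwell): s unchanged at 25.0000
segment 4 (197.5° to 266.1°, cycloidal, h = -21) is passed completely: s = 25.0000 + (-21) = 4.0000
θ = 312.7° falls in segment 5 (266.1° to 319.6°, simple-harmonic, h = 23): β = 312.7 − 266.1 = 46.6°, B = 53.5°; Δs = 23/2·(1 − cos(π·0.8710)) = 22.0689; s = 4.0000 + 22.0689 = 26.0689

θ=127°: 22.4396
θ=312.7°: 26.0689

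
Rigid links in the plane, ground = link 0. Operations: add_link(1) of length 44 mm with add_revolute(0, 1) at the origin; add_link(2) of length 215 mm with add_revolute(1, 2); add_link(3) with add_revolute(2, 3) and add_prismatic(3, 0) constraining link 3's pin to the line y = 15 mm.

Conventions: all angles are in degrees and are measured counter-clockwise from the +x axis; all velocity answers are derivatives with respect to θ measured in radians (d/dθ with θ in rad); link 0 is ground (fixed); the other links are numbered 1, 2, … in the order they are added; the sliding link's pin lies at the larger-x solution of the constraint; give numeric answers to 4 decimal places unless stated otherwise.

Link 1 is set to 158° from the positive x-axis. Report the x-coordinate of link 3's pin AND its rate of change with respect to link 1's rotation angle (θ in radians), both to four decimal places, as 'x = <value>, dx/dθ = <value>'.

geometry: r = 44 mm, L = 215 mm, e = 15 mm
crank pin P = (r cos θ, r sin θ) = (-40.796090, 16.482690)
h = r sin θ − e = 16.482690 − 15 = 1.482690
x = r cos θ + √(L² − h²) = -40.796090 + 214.994887 = 174.198798
dx/dθ = −r sin θ − h·r cos θ/√(L² − h²) (θ in radians; h = 1.482690) = -16.201344

x = 174.1988, dx/dθ = -16.2013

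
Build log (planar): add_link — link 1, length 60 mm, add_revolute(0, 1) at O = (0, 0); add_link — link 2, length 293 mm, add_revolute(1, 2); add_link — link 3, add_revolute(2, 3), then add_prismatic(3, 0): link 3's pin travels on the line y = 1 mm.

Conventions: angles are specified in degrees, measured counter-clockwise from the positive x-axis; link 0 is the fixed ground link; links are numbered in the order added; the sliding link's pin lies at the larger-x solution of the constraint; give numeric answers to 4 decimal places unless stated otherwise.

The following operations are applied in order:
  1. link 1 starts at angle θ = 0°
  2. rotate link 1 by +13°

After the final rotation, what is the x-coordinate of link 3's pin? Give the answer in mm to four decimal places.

geometry: r = 60 mm, L = 293 mm, e = 1 mm; θ starts at 0°
rotate link 1 by +13°: θ ← 0° +13° = 13°
crank pin P = (r cos θ, r sin θ) = (58.462204, 13.497063)
h = r sin θ − e = 13.497063 − 1 = 12.497063
x = r cos θ + √(L² − h²) = 58.462204 + 292.733366 = 351.195570

351.1956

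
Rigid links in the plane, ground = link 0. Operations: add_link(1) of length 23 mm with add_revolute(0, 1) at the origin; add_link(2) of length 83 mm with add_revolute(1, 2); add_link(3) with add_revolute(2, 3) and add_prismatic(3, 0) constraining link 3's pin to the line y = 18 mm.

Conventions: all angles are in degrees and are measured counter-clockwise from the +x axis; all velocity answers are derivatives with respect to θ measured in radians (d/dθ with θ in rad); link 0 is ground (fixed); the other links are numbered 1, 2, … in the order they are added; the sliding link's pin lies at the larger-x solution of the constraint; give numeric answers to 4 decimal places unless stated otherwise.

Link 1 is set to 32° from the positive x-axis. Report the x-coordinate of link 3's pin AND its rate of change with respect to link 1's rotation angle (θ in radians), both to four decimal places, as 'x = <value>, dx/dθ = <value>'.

geometry: r = 23 mm, L = 83 mm, e = 18 mm
crank pin P = (r cos θ, r sin θ) = (19.505106, 12.188143)
h = r sin θ − e = 12.188143 − 18 = -5.811857
x = r cos θ + √(L² − h²) = 19.505106 + 82.796270 = 102.301376
dx/dθ = −r sin θ − h·r cos θ/√(L² − h²) (θ in radians; h = -5.811857) = -10.818989

x = 102.3014, dx/dθ = -10.8190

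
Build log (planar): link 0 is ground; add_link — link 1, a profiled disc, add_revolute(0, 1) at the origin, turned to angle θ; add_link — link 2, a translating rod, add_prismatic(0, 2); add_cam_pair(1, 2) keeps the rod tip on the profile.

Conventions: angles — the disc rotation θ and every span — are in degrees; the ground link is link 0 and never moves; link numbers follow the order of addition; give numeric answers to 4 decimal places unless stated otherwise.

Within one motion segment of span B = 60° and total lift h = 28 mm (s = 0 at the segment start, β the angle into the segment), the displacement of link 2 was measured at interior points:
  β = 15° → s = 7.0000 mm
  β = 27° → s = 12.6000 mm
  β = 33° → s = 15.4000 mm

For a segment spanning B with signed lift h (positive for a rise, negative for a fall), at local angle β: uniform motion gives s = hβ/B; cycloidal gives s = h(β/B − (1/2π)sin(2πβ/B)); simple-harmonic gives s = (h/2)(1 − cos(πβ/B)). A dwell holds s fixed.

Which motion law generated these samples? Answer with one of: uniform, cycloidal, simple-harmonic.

candidates at β/B = r: uniform s = h·r (linear in β); cycloidal s = h·(r − sin(2πr)/(2π)); simple-harmonic s = (h/2)(1 − cos(πr))
β=15°: printed 7.0000 | uniform 7.0000, cycloidal 2.5437, simple-harmonic 4.1005
β=27°: printed 12.6000 | uniform 12.6000, cycloidal 11.2229, simple-harmonic 11.8099
β=33°: printed 15.4000 | uniform 15.4000, cycloidal 16.7771, simple-harmonic 16.1901
only one law matches every sample → uniform

uniform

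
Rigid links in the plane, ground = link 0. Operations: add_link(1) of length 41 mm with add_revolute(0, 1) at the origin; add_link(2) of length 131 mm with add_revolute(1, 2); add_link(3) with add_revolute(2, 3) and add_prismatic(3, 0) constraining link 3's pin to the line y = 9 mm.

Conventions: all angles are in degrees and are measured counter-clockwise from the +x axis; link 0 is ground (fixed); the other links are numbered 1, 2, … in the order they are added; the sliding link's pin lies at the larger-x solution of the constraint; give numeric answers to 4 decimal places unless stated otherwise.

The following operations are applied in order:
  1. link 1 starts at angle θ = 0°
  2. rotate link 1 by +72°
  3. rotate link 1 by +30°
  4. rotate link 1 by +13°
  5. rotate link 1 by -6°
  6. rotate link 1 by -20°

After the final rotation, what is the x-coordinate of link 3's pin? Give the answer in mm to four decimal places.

geometry: r = 41 mm, L = 131 mm, e = 9 mm; θ starts at 0°
rotate link 1 by +72°: θ ← 0° +72° = 72°
rotate link 1 by +30°: θ ← 72° +30° = 102°
rotate link 1 by +13°: θ ← 102° +13° = 115°
rotate link 1 by -6°: θ ← 115° -6° = 109°
rotate link 1 by -20°: θ ← 109° -20° = 89°
crank pin P = (r cos θ, r sin θ) = (0.715549, 40.993756)
h = r sin θ − e = 40.993756 − 9 = 31.993756
x = r cos θ + √(L² − h²) = 0.715549 + 127.033065 = 127.748614

127.7486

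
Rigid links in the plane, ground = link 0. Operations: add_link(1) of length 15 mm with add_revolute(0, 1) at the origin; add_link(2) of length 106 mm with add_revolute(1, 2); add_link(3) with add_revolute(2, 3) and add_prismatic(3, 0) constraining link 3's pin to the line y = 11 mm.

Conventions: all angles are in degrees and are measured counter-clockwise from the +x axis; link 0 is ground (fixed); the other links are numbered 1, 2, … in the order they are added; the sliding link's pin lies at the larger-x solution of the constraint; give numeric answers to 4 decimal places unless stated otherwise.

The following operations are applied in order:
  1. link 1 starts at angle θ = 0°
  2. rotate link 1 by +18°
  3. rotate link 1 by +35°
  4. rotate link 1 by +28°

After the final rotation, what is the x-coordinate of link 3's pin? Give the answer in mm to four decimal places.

geometry: r = 15 mm, L = 106 mm, e = 11 mm; θ starts at 0°
rotate link 1 by +18°: θ ← 0° +18° = 18°
rotate link 1 by +35°: θ ← 18° +35° = 53°
rotate link 1 by +28°: θ ← 53° +28° = 81°
crank pin P = (r cos θ, r sin θ) = (2.346517, 14.815325)
h = r sin θ − e = 14.815325 − 11 = 3.815325
x = r cos θ + √(L² − h²) = 2.346517 + 105.931314 = 108.277831

108.2778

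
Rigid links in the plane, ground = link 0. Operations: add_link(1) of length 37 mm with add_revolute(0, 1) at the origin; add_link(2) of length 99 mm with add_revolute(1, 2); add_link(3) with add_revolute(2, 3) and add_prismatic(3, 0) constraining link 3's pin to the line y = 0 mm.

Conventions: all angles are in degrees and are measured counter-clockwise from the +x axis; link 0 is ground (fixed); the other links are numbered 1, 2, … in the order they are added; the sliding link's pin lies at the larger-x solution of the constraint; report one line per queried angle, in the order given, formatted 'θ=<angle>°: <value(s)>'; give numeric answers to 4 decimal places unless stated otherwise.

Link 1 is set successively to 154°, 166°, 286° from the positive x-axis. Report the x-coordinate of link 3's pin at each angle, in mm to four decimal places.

geometry: r = 37 mm, L = 99 mm, e = 0 mm
θ=154°: crank pin P = (r cos θ, r sin θ) = (-33.255380, 16.219732)
θ=154°: h = r sin θ − e = 16.219732 − 0 = 16.219732
θ=154°: x = r cos θ + √(L² − h²) = -33.255380 + 97.662277 = 64.406897
θ=166°: crank pin P = (r cos θ, r sin θ) = (-35.900942, 8.951110)
θ=166°: h = r sin θ − e = 8.951110 − 0 = 8.951110
θ=166°: x = r cos θ + √(L² − h²) = -35.900942 + 98.594511 = 62.693569
θ=286°: crank pin P = (r cos θ, r sin θ) = (10.198582, -35.566683)
θ=286°: h = r sin θ − e = -35.566683 − 0 = -35.566683
θ=286°: x = r cos θ + √(L² − h²) = 10.198582 + 92.390536 = 102.589118

θ=154°: 64.4069
θ=166°: 62.6936
θ=286°: 102.5891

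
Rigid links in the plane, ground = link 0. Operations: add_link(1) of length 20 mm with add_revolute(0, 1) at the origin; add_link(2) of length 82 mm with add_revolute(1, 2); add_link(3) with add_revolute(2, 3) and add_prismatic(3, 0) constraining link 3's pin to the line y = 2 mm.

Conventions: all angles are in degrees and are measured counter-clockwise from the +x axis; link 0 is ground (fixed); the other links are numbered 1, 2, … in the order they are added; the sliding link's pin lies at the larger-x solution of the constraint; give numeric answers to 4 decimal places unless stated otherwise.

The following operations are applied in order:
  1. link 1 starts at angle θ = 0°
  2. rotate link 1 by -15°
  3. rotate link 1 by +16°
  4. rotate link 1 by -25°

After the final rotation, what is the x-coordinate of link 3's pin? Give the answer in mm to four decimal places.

geometry: r = 20 mm, L = 82 mm, e = 2 mm; θ starts at 0°
rotate link 1 by -15°: θ ← 0° -15° = -15°
rotate link 1 by +16°: θ ← -15° +16° = 1°
rotate link 1 by -25°: θ ← 1° -25° = -24°
crank pin P = (r cos θ, r sin θ) = (18.270909, -8.134733)
h = r sin θ − e = -8.134733 − 2 = -10.134733
x = r cos θ + √(L² − h²) = 18.270909 + 81.371292 = 99.642201

99.6422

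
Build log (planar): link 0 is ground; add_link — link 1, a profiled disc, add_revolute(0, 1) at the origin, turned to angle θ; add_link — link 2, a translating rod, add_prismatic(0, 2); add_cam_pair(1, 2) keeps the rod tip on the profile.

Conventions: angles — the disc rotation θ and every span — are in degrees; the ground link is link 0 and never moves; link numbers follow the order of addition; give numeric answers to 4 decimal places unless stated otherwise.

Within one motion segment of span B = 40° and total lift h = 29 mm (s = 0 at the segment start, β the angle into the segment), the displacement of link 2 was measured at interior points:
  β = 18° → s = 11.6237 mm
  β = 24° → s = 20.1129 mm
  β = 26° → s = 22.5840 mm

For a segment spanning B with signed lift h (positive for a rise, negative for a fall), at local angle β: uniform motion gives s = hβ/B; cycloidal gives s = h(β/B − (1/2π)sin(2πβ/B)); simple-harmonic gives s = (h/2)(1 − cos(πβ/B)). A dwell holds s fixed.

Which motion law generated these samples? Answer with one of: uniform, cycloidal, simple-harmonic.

candidates at β/B = r: uniform s = h·r (linear in β); cycloidal s = h·(r − sin(2πr)/(2π)); simple-harmonic s = (h/2)(1 − cos(πr))
β=18°: printed 11.6237 | uniform 13.0500, cycloidal 11.6237, simple-harmonic 12.2317
β=24°: printed 20.1129 | uniform 17.4000, cycloidal 20.1129, simple-harmonic 18.9807
β=26°: printed 22.5840 | uniform 18.8500, cycloidal 22.5840, simple-harmonic 21.0829
only one law matches every sample → cycloidal

cycloidal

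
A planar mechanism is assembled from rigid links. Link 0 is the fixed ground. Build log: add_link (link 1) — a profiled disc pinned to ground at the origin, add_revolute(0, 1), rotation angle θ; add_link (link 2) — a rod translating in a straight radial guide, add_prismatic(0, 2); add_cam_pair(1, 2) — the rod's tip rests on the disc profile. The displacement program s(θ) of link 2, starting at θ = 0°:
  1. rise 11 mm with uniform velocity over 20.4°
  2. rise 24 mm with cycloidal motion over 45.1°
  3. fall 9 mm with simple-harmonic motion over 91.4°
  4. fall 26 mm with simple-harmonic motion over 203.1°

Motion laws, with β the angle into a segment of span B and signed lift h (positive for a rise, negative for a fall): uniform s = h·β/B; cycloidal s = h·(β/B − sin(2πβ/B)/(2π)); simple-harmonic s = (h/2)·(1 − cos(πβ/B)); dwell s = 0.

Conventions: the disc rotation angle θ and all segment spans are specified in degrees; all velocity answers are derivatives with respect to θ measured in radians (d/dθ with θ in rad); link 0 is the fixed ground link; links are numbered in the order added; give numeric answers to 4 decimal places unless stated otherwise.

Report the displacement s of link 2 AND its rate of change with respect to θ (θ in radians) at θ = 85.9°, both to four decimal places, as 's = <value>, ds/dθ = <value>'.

seg 1 [0°–20.4°] uniform, h=11: full span → s += 11 → s = 11.0000
seg 2 [20.4°–65.5°] cycloidal, h=24: full span → s += 24 → s = 35.0000
seg 3 [65.5°–156.9°] simple-harmonic, h=-9: θ=85.9° here. β=20.4, B=91.4. -9/2·(1 − cos(π·0.2232)) = -1.0617 → s = 33.9383
velocity in seg [65.5°–156.9°] (simple-harmonic), θ in radians: β = 20.4° = 0.3560 rad, B = 91.4° = 1.5952 rad; ds/dθ = (πh/(2B)) sin(πβ/B) = (π·(-9)/(2·1.5952)) sin(π·0.2232) = -5.717192 mm/rad

s = 33.9383, ds/dθ = -5.7172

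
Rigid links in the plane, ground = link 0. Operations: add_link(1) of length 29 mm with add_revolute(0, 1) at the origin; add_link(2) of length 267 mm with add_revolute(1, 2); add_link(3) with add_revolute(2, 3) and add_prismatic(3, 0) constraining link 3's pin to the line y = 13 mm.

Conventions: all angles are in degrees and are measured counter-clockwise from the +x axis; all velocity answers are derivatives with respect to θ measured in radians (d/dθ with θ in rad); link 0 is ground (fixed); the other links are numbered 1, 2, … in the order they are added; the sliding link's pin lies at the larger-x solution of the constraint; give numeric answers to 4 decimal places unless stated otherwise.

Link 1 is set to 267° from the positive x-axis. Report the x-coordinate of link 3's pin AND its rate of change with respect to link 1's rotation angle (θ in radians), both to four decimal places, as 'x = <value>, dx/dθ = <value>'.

geometry: r = 29 mm, L = 267 mm, e = 13 mm
crank pin P = (r cos θ, r sin θ) = (-1.517743, -28.960257)
h = r sin θ − e = -28.960257 − 13 = -41.960257
x = r cos θ + √(L² − h²) = -1.517743 + 263.682265 = 262.164522
dx/dθ = −r sin θ − h·r cos θ/√(L² − h²) (θ in radians; h = -41.960257) = 28.718735

x = 262.1645, dx/dθ = 28.7187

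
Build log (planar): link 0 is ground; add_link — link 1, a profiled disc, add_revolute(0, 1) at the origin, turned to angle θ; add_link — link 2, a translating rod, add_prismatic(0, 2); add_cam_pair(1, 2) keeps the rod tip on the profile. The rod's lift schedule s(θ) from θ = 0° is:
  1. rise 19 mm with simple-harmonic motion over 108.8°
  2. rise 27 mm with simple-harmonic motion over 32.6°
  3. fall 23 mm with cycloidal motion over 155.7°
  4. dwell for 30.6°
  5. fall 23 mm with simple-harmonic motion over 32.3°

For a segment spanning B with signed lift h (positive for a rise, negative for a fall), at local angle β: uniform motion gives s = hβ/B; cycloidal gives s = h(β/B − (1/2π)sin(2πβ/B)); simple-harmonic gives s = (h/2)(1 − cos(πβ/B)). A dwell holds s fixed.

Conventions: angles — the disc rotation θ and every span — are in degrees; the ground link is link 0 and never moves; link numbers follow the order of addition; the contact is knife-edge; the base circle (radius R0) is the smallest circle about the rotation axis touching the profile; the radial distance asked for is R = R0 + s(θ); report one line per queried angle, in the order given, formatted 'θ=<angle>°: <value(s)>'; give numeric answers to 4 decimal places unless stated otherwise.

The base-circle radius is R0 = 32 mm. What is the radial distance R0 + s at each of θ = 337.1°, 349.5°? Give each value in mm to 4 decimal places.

seg 1 [0°–108.8°] simple-harmonic, h=19: full span → s += 19 → s = 19.0000
seg 2 [108.8°–141.4°] simple-harmonic, h=27: full span → s += 27 → s = 46.0000
seg 3 [141.4°–297.1°] cycloidal, h=-23: full span → s += -23 → s = 23.0000
seg 4 [297.1°–327.7°] dwell: s stays 23.0000
seg 5 [327.7°–360°] simple-harmonic, h=-23: θ=337.1° here. β=9.4, B=32.3. -23/2·(1 − cos(π·0.2910)) = -4.4808 → s = 18.5192
seg 5 [327.7°–360°] simple-harmonic, h=-23: θ=349.5° here. β=21.8, B=32.3. -23/2·(1 − cos(π·0.6749)) = -17.5063 → s = 5.4937
θ=337.1°: R = R0 + s = 32 + 18.5192 = 50.5192
θ=349.5°: R = R0 + s = 32 + 5.4937 = 37.4937

θ=337.1°: 50.5192
θ=349.5°: 37.4937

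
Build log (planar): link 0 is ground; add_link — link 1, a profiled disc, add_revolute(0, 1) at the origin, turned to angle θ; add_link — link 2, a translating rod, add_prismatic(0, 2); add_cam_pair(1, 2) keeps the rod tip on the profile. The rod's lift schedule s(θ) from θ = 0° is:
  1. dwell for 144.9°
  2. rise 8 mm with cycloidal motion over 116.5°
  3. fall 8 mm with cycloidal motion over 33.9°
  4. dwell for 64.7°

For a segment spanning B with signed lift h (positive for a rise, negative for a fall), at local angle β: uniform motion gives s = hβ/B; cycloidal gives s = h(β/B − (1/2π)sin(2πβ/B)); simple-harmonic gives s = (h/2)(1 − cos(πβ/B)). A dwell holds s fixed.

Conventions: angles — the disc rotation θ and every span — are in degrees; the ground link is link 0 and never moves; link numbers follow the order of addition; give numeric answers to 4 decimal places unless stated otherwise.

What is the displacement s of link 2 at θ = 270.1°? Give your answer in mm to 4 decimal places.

seg 1 [0°–144.9°] dwell: s stays 0.0000
seg 2 [144.9°–261.4°] cycloidal, h=8: full span → s += 8 → s = 8.0000
seg 3 [261.4°–295.3°] cycloidal, h=-8: θ=270.1° here. β=8.7, B=33.9. -8·(0.2566 − sin(2π·0.2566)/(2π)) = -0.7810 → s = 7.2190

7.2190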